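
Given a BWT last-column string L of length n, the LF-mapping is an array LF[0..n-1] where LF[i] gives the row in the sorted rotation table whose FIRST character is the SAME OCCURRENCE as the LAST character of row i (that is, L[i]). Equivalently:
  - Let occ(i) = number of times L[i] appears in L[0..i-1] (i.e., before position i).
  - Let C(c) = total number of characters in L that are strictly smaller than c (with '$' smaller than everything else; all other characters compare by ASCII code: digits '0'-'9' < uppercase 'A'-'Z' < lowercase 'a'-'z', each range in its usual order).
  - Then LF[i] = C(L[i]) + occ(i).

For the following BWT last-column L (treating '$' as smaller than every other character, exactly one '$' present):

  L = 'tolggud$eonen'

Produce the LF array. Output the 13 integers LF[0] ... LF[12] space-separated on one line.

Char counts: '$':1, 'd':1, 'e':2, 'g':2, 'l':1, 'n':2, 'o':2, 't':1, 'u':1
C (first-col start): C('$')=0, C('d')=1, C('e')=2, C('g')=4, C('l')=6, C('n')=7, C('o')=9, C('t')=11, C('u')=12
L[0]='t': occ=0, LF[0]=C('t')+0=11+0=11
L[1]='o': occ=0, LF[1]=C('o')+0=9+0=9
L[2]='l': occ=0, LF[2]=C('l')+0=6+0=6
L[3]='g': occ=0, LF[3]=C('g')+0=4+0=4
L[4]='g': occ=1, LF[4]=C('g')+1=4+1=5
L[5]='u': occ=0, LF[5]=C('u')+0=12+0=12
L[6]='d': occ=0, LF[6]=C('d')+0=1+0=1
L[7]='$': occ=0, LF[7]=C('$')+0=0+0=0
L[8]='e': occ=0, LF[8]=C('e')+0=2+0=2
L[9]='o': occ=1, LF[9]=C('o')+1=9+1=10
L[10]='n': occ=0, LF[10]=C('n')+0=7+0=7
L[11]='e': occ=1, LF[11]=C('e')+1=2+1=3
L[12]='n': occ=1, LF[12]=C('n')+1=7+1=8

Answer: 11 9 6 4 5 12 1 0 2 10 7 3 8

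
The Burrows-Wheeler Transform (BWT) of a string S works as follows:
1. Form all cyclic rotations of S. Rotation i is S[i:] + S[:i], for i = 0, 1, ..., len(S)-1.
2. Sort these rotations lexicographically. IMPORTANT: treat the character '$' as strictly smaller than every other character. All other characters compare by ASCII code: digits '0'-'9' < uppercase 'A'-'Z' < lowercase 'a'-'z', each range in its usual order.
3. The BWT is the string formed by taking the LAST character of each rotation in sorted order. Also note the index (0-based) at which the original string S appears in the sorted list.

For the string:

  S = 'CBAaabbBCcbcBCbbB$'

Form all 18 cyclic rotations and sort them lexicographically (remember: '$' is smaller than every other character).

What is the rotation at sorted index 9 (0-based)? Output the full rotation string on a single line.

All 18 rotations (rotation i = S[i:]+S[:i]):
  rot[0] = CBAaabbBCcbcBCbbB$
  rot[1] = BAaabbBCcbcBCbbB$C
  rot[2] = AaabbBCcbcBCbbB$CB
  rot[3] = aabbBCcbcBCbbB$CBA
  rot[4] = abbBCcbcBCbbB$CBAa
  rot[5] = bbBCcbcBCbbB$CBAaa
  rot[6] = bBCcbcBCbbB$CBAaab
  rot[7] = BCcbcBCbbB$CBAaabb
  rot[8] = CcbcBCbbB$CBAaabbB
  rot[9] = cbcBCbbB$CBAaabbBC
  rot[10] = bcBCbbB$CBAaabbBCc
  rot[11] = cBCbbB$CBAaabbBCcb
  rot[12] = BCbbB$CBAaabbBCcbc
  rot[13] = CbbB$CBAaabbBCcbcB
  rot[14] = bbB$CBAaabbBCcbcBC
  rot[15] = bB$CBAaabbBCcbcBCb
  rot[16] = B$CBAaabbBCcbcBCbb
  rot[17] = $CBAaabbBCcbcBCbbB
Sorted (with $ < everything):
  sorted[0] = $CBAaabbBCcbcBCbbB
  sorted[1] = AaabbBCcbcBCbbB$CB
  sorted[2] = B$CBAaabbBCcbcBCbb
  sorted[3] = BAaabbBCcbcBCbbB$C
  sorted[4] = BCbbB$CBAaabbBCcbc
  sorted[5] = BCcbcBCbbB$CBAaabb
  sorted[6] = CBAaabbBCcbcBCbbB$
  sorted[7] = CbbB$CBAaabbBCcbcB
  sorted[8] = CcbcBCbbB$CBAaabbB
  sorted[9] = aabbBCcbcBCbbB$CBA
  sorted[10] = abbBCcbcBCbbB$CBAa
  sorted[11] = bB$CBAaabbBCcbcBCb
  sorted[12] = bBCcbcBCbbB$CBAaab
  sorted[13] = bbB$CBAaabbBCcbcBC
  sorted[14] = bbBCcbcBCbbB$CBAaa
  sorted[15] = bcBCbbB$CBAaabbBCc
  sorted[16] = cBCbbB$CBAaabbBCcb
  sorted[17] = cbcBCbbB$CBAaabbBC
sorted[9] = aabbBCcbcBCbbB$CBA

Answer: aabbBCcbcBCbbB$CBA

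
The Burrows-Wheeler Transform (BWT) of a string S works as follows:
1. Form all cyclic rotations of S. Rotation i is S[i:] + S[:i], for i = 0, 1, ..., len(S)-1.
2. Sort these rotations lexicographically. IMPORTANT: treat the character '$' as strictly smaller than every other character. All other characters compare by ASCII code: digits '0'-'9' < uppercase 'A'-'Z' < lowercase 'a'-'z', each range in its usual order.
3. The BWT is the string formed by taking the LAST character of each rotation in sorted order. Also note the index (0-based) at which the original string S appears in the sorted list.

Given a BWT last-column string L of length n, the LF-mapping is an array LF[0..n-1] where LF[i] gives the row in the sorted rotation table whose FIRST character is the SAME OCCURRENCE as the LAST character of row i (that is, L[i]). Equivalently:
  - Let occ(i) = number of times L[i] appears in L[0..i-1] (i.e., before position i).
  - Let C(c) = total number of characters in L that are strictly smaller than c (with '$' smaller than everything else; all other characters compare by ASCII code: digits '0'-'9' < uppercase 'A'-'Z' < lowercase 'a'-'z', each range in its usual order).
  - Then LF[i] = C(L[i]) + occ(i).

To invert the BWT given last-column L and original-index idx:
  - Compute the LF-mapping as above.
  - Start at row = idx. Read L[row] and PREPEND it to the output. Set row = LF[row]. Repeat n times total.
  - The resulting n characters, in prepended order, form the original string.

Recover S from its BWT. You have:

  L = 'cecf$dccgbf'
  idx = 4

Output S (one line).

LF mapping: 2 7 3 8 0 6 4 5 10 1 9
Walk LF starting at row 4, prepending L[row]:
  step 1: row=4, L[4]='$', prepend. Next row=LF[4]=0
  step 2: row=0, L[0]='c', prepend. Next row=LF[0]=2
  step 3: row=2, L[2]='c', prepend. Next row=LF[2]=3
  step 4: row=3, L[3]='f', prepend. Next row=LF[3]=8
  step 5: row=8, L[8]='g', prepend. Next row=LF[8]=10
  step 6: row=10, L[10]='f', prepend. Next row=LF[10]=9
  step 7: row=9, L[9]='b', prepend. Next row=LF[9]=1
  step 8: row=1, L[1]='e', prepend. Next row=LF[1]=7
  step 9: row=7, L[7]='c', prepend. Next row=LF[7]=5
  step 10: row=5, L[5]='d', prepend. Next row=LF[5]=6
  step 11: row=6, L[6]='c', prepend. Next row=LF[6]=4
Reversed output: cdcebfgfcc$

Answer: cdcebfgfcc$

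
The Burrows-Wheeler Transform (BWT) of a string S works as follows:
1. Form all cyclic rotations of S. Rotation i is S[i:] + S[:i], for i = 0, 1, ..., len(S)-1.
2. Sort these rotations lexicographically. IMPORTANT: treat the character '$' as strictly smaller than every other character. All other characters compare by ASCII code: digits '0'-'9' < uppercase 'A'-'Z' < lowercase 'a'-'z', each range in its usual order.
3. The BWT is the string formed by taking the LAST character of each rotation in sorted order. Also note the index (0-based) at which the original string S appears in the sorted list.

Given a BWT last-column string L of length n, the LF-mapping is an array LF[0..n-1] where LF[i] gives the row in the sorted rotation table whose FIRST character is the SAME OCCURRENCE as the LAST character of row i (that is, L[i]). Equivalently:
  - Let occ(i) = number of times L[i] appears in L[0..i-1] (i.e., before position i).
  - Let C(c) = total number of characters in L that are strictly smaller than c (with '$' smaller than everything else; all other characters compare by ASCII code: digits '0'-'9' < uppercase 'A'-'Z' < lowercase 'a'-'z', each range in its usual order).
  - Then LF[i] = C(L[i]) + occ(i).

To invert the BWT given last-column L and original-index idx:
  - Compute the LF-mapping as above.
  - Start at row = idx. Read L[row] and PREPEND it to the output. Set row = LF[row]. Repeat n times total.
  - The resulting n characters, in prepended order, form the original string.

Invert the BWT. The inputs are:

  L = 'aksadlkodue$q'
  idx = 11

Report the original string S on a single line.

LF mapping: 1 6 11 2 3 8 7 9 4 12 5 0 10
Walk LF starting at row 11, prepending L[row]:
  step 1: row=11, L[11]='$', prepend. Next row=LF[11]=0
  step 2: row=0, L[0]='a', prepend. Next row=LF[0]=1
  step 3: row=1, L[1]='k', prepend. Next row=LF[1]=6
  step 4: row=6, L[6]='k', prepend. Next row=LF[6]=7
  step 5: row=7, L[7]='o', prepend. Next row=LF[7]=9
  step 6: row=9, L[9]='u', prepend. Next row=LF[9]=12
  step 7: row=12, L[12]='q', prepend. Next row=LF[12]=10
  step 8: row=10, L[10]='e', prepend. Next row=LF[10]=5
  step 9: row=5, L[5]='l', prepend. Next row=LF[5]=8
  step 10: row=8, L[8]='d', prepend. Next row=LF[8]=4
  step 11: row=4, L[4]='d', prepend. Next row=LF[4]=3
  step 12: row=3, L[3]='a', prepend. Next row=LF[3]=2
  step 13: row=2, L[2]='s', prepend. Next row=LF[2]=11
Reversed output: saddlequokka$

Answer: saddlequokka$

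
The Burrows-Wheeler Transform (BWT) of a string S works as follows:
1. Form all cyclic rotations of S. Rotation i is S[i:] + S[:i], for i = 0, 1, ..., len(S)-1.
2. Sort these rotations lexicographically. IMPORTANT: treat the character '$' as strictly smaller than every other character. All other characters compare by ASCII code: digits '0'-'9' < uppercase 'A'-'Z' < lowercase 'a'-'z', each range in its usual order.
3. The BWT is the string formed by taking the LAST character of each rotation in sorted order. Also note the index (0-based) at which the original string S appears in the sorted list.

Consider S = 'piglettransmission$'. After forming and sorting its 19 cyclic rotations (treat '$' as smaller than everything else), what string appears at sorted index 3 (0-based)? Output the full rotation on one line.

All 19 rotations (rotation i = S[i:]+S[:i]):
  rot[0] = piglettransmission$
  rot[1] = iglettransmission$p
  rot[2] = glettransmission$pi
  rot[3] = lettransmission$pig
  rot[4] = ettransmission$pigl
  rot[5] = ttransmission$pigle
  rot[6] = transmission$piglet
  rot[7] = ransmission$piglett
  rot[8] = ansmission$piglettr
  rot[9] = nsmission$piglettra
  rot[10] = smission$piglettran
  rot[11] = mission$piglettrans
  rot[12] = ission$piglettransm
  rot[13] = ssion$piglettransmi
  rot[14] = sion$piglettransmis
  rot[15] = ion$piglettransmiss
  rot[16] = on$piglettransmissi
  rot[17] = n$piglettransmissio
  rot[18] = $piglettransmission
Sorted (with $ < everything):
  sorted[0] = $piglettransmission
  sorted[1] = ansmission$piglettr
  sorted[2] = ettransmission$pigl
  sorted[3] = glettransmission$pi
  sorted[4] = iglettransmission$p
  sorted[5] = ion$piglettransmiss
  sorted[6] = ission$piglettransm
  sorted[7] = lettransmission$pig
  sorted[8] = mission$piglettrans
  sorted[9] = n$piglettransmissio
  sorted[10] = nsmission$piglettra
  sorted[11] = on$piglettransmissi
  sorted[12] = piglettransmission$
  sorted[13] = ransmission$piglett
  sorted[14] = sion$piglettransmis
  sorted[15] = smission$piglettran
  sorted[16] = ssion$piglettransmi
  sorted[17] = transmission$piglet
  sorted[18] = ttransmission$pigle
sorted[3] = glettransmission$pi

Answer: glettransmission$pi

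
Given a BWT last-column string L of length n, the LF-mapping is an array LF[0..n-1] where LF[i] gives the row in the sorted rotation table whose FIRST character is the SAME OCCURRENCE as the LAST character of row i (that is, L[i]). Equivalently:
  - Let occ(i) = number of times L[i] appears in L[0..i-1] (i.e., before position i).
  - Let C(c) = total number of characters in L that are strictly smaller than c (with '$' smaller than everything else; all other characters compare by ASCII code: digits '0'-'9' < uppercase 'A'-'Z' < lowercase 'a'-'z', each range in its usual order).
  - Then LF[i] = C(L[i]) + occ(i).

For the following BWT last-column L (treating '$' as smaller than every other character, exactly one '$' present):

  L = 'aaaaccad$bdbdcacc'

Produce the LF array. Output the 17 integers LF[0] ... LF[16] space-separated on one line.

Char counts: '$':1, 'a':6, 'b':2, 'c':5, 'd':3
C (first-col start): C('$')=0, C('a')=1, C('b')=7, C('c')=9, C('d')=14
L[0]='a': occ=0, LF[0]=C('a')+0=1+0=1
L[1]='a': occ=1, LF[1]=C('a')+1=1+1=2
L[2]='a': occ=2, LF[2]=C('a')+2=1+2=3
L[3]='a': occ=3, LF[3]=C('a')+3=1+3=4
L[4]='c': occ=0, LF[4]=C('c')+0=9+0=9
L[5]='c': occ=1, LF[5]=C('c')+1=9+1=10
L[6]='a': occ=4, LF[6]=C('a')+4=1+4=5
L[7]='d': occ=0, LF[7]=C('d')+0=14+0=14
L[8]='$': occ=0, LF[8]=C('$')+0=0+0=0
L[9]='b': occ=0, LF[9]=C('b')+0=7+0=7
L[10]='d': occ=1, LF[10]=C('d')+1=14+1=15
L[11]='b': occ=1, LF[11]=C('b')+1=7+1=8
L[12]='d': occ=2, LF[12]=C('d')+2=14+2=16
L[13]='c': occ=2, LF[13]=C('c')+2=9+2=11
L[14]='a': occ=5, LF[14]=C('a')+5=1+5=6
L[15]='c': occ=3, LF[15]=C('c')+3=9+3=12
L[16]='c': occ=4, LF[16]=C('c')+4=9+4=13

Answer: 1 2 3 4 9 10 5 14 0 7 15 8 16 11 6 12 13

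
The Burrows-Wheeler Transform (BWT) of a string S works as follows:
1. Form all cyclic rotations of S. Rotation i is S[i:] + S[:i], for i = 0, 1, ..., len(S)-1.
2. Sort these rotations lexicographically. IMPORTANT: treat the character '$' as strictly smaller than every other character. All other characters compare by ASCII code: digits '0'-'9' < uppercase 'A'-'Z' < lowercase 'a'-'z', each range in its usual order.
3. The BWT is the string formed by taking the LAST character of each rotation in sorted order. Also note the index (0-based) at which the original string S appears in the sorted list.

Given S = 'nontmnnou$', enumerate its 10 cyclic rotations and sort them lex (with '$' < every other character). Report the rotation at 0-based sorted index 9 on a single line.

All 10 rotations (rotation i = S[i:]+S[:i]):
  rot[0] = nontmnnou$
  rot[1] = ontmnnou$n
  rot[2] = ntmnnou$no
  rot[3] = tmnnou$non
  rot[4] = mnnou$nont
  rot[5] = nnou$nontm
  rot[6] = nou$nontmn
  rot[7] = ou$nontmnn
  rot[8] = u$nontmnno
  rot[9] = $nontmnnou
Sorted (with $ < everything):
  sorted[0] = $nontmnnou
  sorted[1] = mnnou$nont
  sorted[2] = nnou$nontm
  sorted[3] = nontmnnou$
  sorted[4] = nou$nontmn
  sorted[5] = ntmnnou$no
  sorted[6] = ontmnnou$n
  sorted[7] = ou$nontmnn
  sorted[8] = tmnnou$non
  sorted[9] = u$nontmnno
sorted[9] = u$nontmnno

Answer: u$nontmnno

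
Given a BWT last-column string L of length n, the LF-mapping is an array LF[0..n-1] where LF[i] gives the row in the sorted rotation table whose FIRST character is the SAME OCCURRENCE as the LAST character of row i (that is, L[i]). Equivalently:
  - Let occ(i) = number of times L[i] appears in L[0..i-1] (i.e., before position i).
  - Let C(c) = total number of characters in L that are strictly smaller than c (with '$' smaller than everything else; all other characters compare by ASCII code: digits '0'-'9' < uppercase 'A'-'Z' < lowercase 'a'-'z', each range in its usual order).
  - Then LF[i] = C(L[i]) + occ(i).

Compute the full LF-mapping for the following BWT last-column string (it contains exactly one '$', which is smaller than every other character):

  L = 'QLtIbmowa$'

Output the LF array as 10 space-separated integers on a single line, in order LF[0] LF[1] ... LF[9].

Answer: 3 2 8 1 5 6 7 9 4 0

Derivation:
Char counts: '$':1, 'I':1, 'L':1, 'Q':1, 'a':1, 'b':1, 'm':1, 'o':1, 't':1, 'w':1
C (first-col start): C('$')=0, C('I')=1, C('L')=2, C('Q')=3, C('a')=4, C('b')=5, C('m')=6, C('o')=7, C('t')=8, C('w')=9
L[0]='Q': occ=0, LF[0]=C('Q')+0=3+0=3
L[1]='L': occ=0, LF[1]=C('L')+0=2+0=2
L[2]='t': occ=0, LF[2]=C('t')+0=8+0=8
L[3]='I': occ=0, LF[3]=C('I')+0=1+0=1
L[4]='b': occ=0, LF[4]=C('b')+0=5+0=5
L[5]='m': occ=0, LF[5]=C('m')+0=6+0=6
L[6]='o': occ=0, LF[6]=C('o')+0=7+0=7
L[7]='w': occ=0, LF[7]=C('w')+0=9+0=9
L[8]='a': occ=0, LF[8]=C('a')+0=4+0=4
L[9]='$': occ=0, LF[9]=C('$')+0=0+0=0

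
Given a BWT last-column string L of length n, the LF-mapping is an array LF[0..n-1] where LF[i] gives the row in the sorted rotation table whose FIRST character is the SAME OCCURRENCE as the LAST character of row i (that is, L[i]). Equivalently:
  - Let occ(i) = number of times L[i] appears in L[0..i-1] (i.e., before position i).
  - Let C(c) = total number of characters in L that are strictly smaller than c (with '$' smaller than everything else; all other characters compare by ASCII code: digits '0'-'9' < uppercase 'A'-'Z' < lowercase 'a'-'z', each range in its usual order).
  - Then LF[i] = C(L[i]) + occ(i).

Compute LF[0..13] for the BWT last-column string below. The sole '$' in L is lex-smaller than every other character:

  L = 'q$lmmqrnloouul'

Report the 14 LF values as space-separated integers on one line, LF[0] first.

Char counts: '$':1, 'l':3, 'm':2, 'n':1, 'o':2, 'q':2, 'r':1, 'u':2
C (first-col start): C('$')=0, C('l')=1, C('m')=4, C('n')=6, C('o')=7, C('q')=9, C('r')=11, C('u')=12
L[0]='q': occ=0, LF[0]=C('q')+0=9+0=9
L[1]='$': occ=0, LF[1]=C('$')+0=0+0=0
L[2]='l': occ=0, LF[2]=C('l')+0=1+0=1
L[3]='m': occ=0, LF[3]=C('m')+0=4+0=4
L[4]='m': occ=1, LF[4]=C('m')+1=4+1=5
L[5]='q': occ=1, LF[5]=C('q')+1=9+1=10
L[6]='r': occ=0, LF[6]=C('r')+0=11+0=11
L[7]='n': occ=0, LF[7]=C('n')+0=6+0=6
L[8]='l': occ=1, LF[8]=C('l')+1=1+1=2
L[9]='o': occ=0, LF[9]=C('o')+0=7+0=7
L[10]='o': occ=1, LF[10]=C('o')+1=7+1=8
L[11]='u': occ=0, LF[11]=C('u')+0=12+0=12
L[12]='u': occ=1, LF[12]=C('u')+1=12+1=13
L[13]='l': occ=2, LF[13]=C('l')+2=1+2=3

Answer: 9 0 1 4 5 10 11 6 2 7 8 12 13 3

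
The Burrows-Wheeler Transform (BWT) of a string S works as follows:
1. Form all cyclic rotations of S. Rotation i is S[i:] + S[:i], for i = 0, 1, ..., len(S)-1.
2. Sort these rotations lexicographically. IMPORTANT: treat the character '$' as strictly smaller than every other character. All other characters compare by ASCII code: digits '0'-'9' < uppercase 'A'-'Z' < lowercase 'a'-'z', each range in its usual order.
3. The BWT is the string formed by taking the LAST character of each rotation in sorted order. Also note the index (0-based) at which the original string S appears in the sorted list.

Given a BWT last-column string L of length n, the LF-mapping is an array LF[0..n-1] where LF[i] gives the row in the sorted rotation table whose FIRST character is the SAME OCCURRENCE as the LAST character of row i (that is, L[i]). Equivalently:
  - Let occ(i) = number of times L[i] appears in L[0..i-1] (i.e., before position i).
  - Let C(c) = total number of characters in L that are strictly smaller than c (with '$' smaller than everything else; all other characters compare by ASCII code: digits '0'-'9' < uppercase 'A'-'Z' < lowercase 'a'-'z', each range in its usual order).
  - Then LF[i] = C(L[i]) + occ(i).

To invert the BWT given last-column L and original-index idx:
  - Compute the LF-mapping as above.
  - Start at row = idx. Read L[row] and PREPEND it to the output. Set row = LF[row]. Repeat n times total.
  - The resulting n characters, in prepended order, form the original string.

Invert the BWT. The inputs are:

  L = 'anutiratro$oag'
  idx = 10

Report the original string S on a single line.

Answer: rotatoriguana$

Derivation:
LF mapping: 1 6 13 11 5 9 2 12 10 7 0 8 3 4
Walk LF starting at row 10, prepending L[row]:
  step 1: row=10, L[10]='$', prepend. Next row=LF[10]=0
  step 2: row=0, L[0]='a', prepend. Next row=LF[0]=1
  step 3: row=1, L[1]='n', prepend. Next row=LF[1]=6
  step 4: row=6, L[6]='a', prepend. Next row=LF[6]=2
  step 5: row=2, L[2]='u', prepend. Next row=LF[2]=13
  step 6: row=13, L[13]='g', prepend. Next row=LF[13]=4
  step 7: row=4, L[4]='i', prepend. Next row=LF[4]=5
  step 8: row=5, L[5]='r', prepend. Next row=LF[5]=9
  step 9: row=9, L[9]='o', prepend. Next row=LF[9]=7
  step 10: row=7, L[7]='t', prepend. Next row=LF[7]=12
  step 11: row=12, L[12]='a', prepend. Next row=LF[12]=3
  step 12: row=3, L[3]='t', prepend. Next row=LF[3]=11
  step 13: row=11, L[11]='o', prepend. Next row=LF[11]=8
  step 14: row=8, L[8]='r', prepend. Next row=LF[8]=10
Reversed output: rotatoriguana$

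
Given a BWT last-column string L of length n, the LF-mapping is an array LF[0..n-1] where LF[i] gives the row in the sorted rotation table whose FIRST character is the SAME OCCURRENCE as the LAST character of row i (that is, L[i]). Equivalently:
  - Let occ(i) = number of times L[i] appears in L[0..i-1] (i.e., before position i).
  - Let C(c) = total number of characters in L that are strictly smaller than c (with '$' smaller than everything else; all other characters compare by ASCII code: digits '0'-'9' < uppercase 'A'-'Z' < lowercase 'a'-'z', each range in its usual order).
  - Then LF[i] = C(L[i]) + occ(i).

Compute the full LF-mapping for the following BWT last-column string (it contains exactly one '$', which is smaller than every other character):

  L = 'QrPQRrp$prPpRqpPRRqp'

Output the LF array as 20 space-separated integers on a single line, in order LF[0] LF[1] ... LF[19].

Char counts: '$':1, 'P':3, 'Q':2, 'R':4, 'p':5, 'q':2, 'r':3
C (first-col start): C('$')=0, C('P')=1, C('Q')=4, C('R')=6, C('p')=10, C('q')=15, C('r')=17
L[0]='Q': occ=0, LF[0]=C('Q')+0=4+0=4
L[1]='r': occ=0, LF[1]=C('r')+0=17+0=17
L[2]='P': occ=0, LF[2]=C('P')+0=1+0=1
L[3]='Q': occ=1, LF[3]=C('Q')+1=4+1=5
L[4]='R': occ=0, LF[4]=C('R')+0=6+0=6
L[5]='r': occ=1, LF[5]=C('r')+1=17+1=18
L[6]='p': occ=0, LF[6]=C('p')+0=10+0=10
L[7]='$': occ=0, LF[7]=C('$')+0=0+0=0
L[8]='p': occ=1, LF[8]=C('p')+1=10+1=11
L[9]='r': occ=2, LF[9]=C('r')+2=17+2=19
L[10]='P': occ=1, LF[10]=C('P')+1=1+1=2
L[11]='p': occ=2, LF[11]=C('p')+2=10+2=12
L[12]='R': occ=1, LF[12]=C('R')+1=6+1=7
L[13]='q': occ=0, LF[13]=C('q')+0=15+0=15
L[14]='p': occ=3, LF[14]=C('p')+3=10+3=13
L[15]='P': occ=2, LF[15]=C('P')+2=1+2=3
L[16]='R': occ=2, LF[16]=C('R')+2=6+2=8
L[17]='R': occ=3, LF[17]=C('R')+3=6+3=9
L[18]='q': occ=1, LF[18]=C('q')+1=15+1=16
L[19]='p': occ=4, LF[19]=C('p')+4=10+4=14

Answer: 4 17 1 5 6 18 10 0 11 19 2 12 7 15 13 3 8 9 16 14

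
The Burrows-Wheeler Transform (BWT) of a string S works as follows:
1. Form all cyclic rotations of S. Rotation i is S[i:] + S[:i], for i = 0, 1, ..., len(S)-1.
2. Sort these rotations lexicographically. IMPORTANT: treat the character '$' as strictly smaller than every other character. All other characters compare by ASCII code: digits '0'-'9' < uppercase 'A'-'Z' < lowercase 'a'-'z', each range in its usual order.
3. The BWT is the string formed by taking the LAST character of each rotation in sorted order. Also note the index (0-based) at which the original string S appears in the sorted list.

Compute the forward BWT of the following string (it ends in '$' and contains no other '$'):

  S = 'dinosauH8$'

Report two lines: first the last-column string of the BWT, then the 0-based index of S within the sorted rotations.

Answer: 8Hus$dinoa
4

Derivation:
All 10 rotations (rotation i = S[i:]+S[:i]):
  rot[0] = dinosauH8$
  rot[1] = inosauH8$d
  rot[2] = nosauH8$di
  rot[3] = osauH8$din
  rot[4] = sauH8$dino
  rot[5] = auH8$dinos
  rot[6] = uH8$dinosa
  rot[7] = H8$dinosau
  rot[8] = 8$dinosauH
  rot[9] = $dinosauH8
Sorted (with $ < everything):
  sorted[0] = $dinosauH8  (last char: '8')
  sorted[1] = 8$dinosauH  (last char: 'H')
  sorted[2] = H8$dinosau  (last char: 'u')
  sorted[3] = auH8$dinos  (last char: 's')
  sorted[4] = dinosauH8$  (last char: '$')
  sorted[5] = inosauH8$d  (last char: 'd')
  sorted[6] = nosauH8$di  (last char: 'i')
  sorted[7] = osauH8$din  (last char: 'n')
  sorted[8] = sauH8$dino  (last char: 'o')
  sorted[9] = uH8$dinosa  (last char: 'a')
Last column: 8Hus$dinoa
Original string S is at sorted index 4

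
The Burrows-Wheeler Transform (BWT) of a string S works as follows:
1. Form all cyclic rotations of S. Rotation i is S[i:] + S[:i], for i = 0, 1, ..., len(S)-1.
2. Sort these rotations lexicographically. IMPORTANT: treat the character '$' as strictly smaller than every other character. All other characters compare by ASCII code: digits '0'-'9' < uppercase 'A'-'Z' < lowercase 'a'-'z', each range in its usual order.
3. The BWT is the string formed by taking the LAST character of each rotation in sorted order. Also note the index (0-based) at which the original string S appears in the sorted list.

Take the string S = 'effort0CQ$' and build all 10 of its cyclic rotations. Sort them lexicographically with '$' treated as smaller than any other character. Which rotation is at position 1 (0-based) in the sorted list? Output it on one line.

Answer: 0CQ$effort

Derivation:
All 10 rotations (rotation i = S[i:]+S[:i]):
  rot[0] = effort0CQ$
  rot[1] = ffort0CQ$e
  rot[2] = fort0CQ$ef
  rot[3] = ort0CQ$eff
  rot[4] = rt0CQ$effo
  rot[5] = t0CQ$effor
  rot[6] = 0CQ$effort
  rot[7] = CQ$effort0
  rot[8] = Q$effort0C
  rot[9] = $effort0CQ
Sorted (with $ < everything):
  sorted[0] = $effort0CQ
  sorted[1] = 0CQ$effort
  sorted[2] = CQ$effort0
  sorted[3] = Q$effort0C
  sorted[4] = effort0CQ$
  sorted[5] = ffort0CQ$e
  sorted[6] = fort0CQ$ef
  sorted[7] = ort0CQ$eff
  sorted[8] = rt0CQ$effo
  sorted[9] = t0CQ$effor
sorted[1] = 0CQ$effort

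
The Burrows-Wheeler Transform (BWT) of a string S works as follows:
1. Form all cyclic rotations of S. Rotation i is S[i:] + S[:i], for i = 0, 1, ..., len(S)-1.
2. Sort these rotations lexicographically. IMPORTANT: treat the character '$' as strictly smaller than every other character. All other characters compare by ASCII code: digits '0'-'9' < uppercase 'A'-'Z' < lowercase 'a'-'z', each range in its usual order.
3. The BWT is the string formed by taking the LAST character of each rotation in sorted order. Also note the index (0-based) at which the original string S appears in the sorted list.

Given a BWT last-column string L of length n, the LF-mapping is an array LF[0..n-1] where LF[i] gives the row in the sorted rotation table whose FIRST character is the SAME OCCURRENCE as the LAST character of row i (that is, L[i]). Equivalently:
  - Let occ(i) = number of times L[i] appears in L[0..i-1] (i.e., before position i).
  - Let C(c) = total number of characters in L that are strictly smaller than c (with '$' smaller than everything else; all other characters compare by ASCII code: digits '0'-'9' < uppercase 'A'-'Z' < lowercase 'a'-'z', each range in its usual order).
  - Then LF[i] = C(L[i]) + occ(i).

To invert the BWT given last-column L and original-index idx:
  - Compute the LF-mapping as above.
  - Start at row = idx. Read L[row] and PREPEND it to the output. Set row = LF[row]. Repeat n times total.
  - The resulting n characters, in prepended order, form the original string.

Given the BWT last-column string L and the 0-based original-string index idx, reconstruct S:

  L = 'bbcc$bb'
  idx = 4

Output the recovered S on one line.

LF mapping: 1 2 5 6 0 3 4
Walk LF starting at row 4, prepending L[row]:
  step 1: row=4, L[4]='$', prepend. Next row=LF[4]=0
  step 2: row=0, L[0]='b', prepend. Next row=LF[0]=1
  step 3: row=1, L[1]='b', prepend. Next row=LF[1]=2
  step 4: row=2, L[2]='c', prepend. Next row=LF[2]=5
  step 5: row=5, L[5]='b', prepend. Next row=LF[5]=3
  step 6: row=3, L[3]='c', prepend. Next row=LF[3]=6
  step 7: row=6, L[6]='b', prepend. Next row=LF[6]=4
Reversed output: bcbcbb$

Answer: bcbcbb$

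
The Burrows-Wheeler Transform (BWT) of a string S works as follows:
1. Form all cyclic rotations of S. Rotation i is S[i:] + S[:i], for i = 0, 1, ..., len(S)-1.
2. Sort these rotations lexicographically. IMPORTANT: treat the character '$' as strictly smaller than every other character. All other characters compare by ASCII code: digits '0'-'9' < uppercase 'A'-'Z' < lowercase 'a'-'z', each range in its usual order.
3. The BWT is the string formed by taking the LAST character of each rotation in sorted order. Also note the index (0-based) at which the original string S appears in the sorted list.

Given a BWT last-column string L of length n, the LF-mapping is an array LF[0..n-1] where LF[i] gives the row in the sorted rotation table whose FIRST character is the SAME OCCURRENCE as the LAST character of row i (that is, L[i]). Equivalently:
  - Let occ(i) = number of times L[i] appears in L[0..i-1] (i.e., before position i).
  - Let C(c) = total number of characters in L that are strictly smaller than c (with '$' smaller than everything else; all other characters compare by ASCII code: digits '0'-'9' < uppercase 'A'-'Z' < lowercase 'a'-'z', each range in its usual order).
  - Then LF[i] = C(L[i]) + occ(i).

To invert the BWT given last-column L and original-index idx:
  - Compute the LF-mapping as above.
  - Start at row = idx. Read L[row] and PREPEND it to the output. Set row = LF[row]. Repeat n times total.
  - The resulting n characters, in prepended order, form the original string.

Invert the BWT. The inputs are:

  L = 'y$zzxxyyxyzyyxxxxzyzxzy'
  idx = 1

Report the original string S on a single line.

LF mapping: 9 0 17 18 1 2 10 11 3 12 19 13 14 4 5 6 7 20 15 21 8 22 16
Walk LF starting at row 1, prepending L[row]:
  step 1: row=1, L[1]='$', prepend. Next row=LF[1]=0
  step 2: row=0, L[0]='y', prepend. Next row=LF[0]=9
  step 3: row=9, L[9]='y', prepend. Next row=LF[9]=12
  step 4: row=12, L[12]='y', prepend. Next row=LF[12]=14
  step 5: row=14, L[14]='x', prepend. Next row=LF[14]=5
  step 6: row=5, L[5]='x', prepend. Next row=LF[5]=2
  step 7: row=2, L[2]='z', prepend. Next row=LF[2]=17
  step 8: row=17, L[17]='z', prepend. Next row=LF[17]=20
  step 9: row=20, L[20]='x', prepend. Next row=LF[20]=8
  step 10: row=8, L[8]='x', prepend. Next row=LF[8]=3
  step 11: row=3, L[3]='z', prepend. Next row=LF[3]=18
  step 12: row=18, L[18]='y', prepend. Next row=LF[18]=15
  step 13: row=15, L[15]='x', prepend. Next row=LF[15]=6
  step 14: row=6, L[6]='y', prepend. Next row=LF[6]=10
  step 15: row=10, L[10]='z', prepend. Next row=LF[10]=19
  step 16: row=19, L[19]='z', prepend. Next row=LF[19]=21
  step 17: row=21, L[21]='z', prepend. Next row=LF[21]=22
  step 18: row=22, L[22]='y', prepend. Next row=LF[22]=16
  step 19: row=16, L[16]='x', prepend. Next row=LF[16]=7
  step 20: row=7, L[7]='y', prepend. Next row=LF[7]=11
  step 21: row=11, L[11]='y', prepend. Next row=LF[11]=13
  step 22: row=13, L[13]='x', prepend. Next row=LF[13]=4
  step 23: row=4, L[4]='x', prepend. Next row=LF[4]=1
Reversed output: xxyyxyzzzyxyzxxzzxxyyy$

Answer: xxyyxyzzzyxyzxxzzxxyyy$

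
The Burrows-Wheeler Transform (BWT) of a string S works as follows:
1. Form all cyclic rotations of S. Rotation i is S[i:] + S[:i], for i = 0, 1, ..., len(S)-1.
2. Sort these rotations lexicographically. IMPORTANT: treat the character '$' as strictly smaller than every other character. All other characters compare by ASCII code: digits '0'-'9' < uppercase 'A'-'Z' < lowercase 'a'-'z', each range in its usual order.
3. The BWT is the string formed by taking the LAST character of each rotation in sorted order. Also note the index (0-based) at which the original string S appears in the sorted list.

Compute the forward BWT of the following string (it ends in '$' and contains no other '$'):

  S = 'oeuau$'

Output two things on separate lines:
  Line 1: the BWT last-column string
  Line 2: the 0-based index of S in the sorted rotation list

All 6 rotations (rotation i = S[i:]+S[:i]):
  rot[0] = oeuau$
  rot[1] = euau$o
  rot[2] = uau$oe
  rot[3] = au$oeu
  rot[4] = u$oeua
  rot[5] = $oeuau
Sorted (with $ < everything):
  sorted[0] = $oeuau  (last char: 'u')
  sorted[1] = au$oeu  (last char: 'u')
  sorted[2] = euau$o  (last char: 'o')
  sorted[3] = oeuau$  (last char: '$')
  sorted[4] = u$oeua  (last char: 'a')
  sorted[5] = uau$oe  (last char: 'e')
Last column: uuo$ae
Original string S is at sorted index 3

Answer: uuo$ae
3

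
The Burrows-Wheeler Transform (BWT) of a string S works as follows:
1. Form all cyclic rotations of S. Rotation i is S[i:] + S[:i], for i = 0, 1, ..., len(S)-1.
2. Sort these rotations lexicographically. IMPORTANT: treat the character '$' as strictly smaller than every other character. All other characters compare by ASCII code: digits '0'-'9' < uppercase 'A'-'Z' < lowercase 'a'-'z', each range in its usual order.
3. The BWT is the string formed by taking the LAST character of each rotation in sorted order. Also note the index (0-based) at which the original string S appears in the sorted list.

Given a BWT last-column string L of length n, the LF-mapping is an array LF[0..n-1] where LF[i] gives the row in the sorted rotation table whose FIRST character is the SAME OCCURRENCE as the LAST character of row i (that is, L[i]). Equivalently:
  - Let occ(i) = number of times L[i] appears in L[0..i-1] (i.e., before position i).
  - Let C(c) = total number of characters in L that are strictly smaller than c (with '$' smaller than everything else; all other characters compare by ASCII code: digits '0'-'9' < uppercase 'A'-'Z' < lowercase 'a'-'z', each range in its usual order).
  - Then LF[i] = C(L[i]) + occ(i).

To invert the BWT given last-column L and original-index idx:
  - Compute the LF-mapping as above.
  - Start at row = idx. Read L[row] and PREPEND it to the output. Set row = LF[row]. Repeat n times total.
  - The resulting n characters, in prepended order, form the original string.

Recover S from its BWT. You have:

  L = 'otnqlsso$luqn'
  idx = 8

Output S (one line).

LF mapping: 5 11 3 7 1 9 10 6 0 2 12 8 4
Walk LF starting at row 8, prepending L[row]:
  step 1: row=8, L[8]='$', prepend. Next row=LF[8]=0
  step 2: row=0, L[0]='o', prepend. Next row=LF[0]=5
  step 3: row=5, L[5]='s', prepend. Next row=LF[5]=9
  step 4: row=9, L[9]='l', prepend. Next row=LF[9]=2
  step 5: row=2, L[2]='n', prepend. Next row=LF[2]=3
  step 6: row=3, L[3]='q', prepend. Next row=LF[3]=7
  step 7: row=7, L[7]='o', prepend. Next row=LF[7]=6
  step 8: row=6, L[6]='s', prepend. Next row=LF[6]=10
  step 9: row=10, L[10]='u', prepend. Next row=LF[10]=12
  step 10: row=12, L[12]='n', prepend. Next row=LF[12]=4
  step 11: row=4, L[4]='l', prepend. Next row=LF[4]=1
  step 12: row=1, L[1]='t', prepend. Next row=LF[1]=11
  step 13: row=11, L[11]='q', prepend. Next row=LF[11]=8
Reversed output: qtlnusoqnlso$

Answer: qtlnusoqnlso$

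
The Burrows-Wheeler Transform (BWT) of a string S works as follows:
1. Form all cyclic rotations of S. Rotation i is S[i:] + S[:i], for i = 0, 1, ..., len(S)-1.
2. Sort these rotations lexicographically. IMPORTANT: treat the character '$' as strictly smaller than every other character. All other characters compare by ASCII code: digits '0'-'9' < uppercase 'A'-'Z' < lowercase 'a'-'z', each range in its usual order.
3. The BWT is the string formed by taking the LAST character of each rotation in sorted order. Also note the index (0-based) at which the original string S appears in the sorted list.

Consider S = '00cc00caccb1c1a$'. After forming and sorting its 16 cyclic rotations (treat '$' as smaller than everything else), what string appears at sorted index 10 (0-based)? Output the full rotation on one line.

All 16 rotations (rotation i = S[i:]+S[:i]):
  rot[0] = 00cc00caccb1c1a$
  rot[1] = 0cc00caccb1c1a$0
  rot[2] = cc00caccb1c1a$00
  rot[3] = c00caccb1c1a$00c
  rot[4] = 00caccb1c1a$00cc
  rot[5] = 0caccb1c1a$00cc0
  rot[6] = caccb1c1a$00cc00
  rot[7] = accb1c1a$00cc00c
  rot[8] = ccb1c1a$00cc00ca
  rot[9] = cb1c1a$00cc00cac
  rot[10] = b1c1a$00cc00cacc
  rot[11] = 1c1a$00cc00caccb
  rot[12] = c1a$00cc00caccb1
  rot[13] = 1a$00cc00caccb1c
  rot[14] = a$00cc00caccb1c1
  rot[15] = $00cc00caccb1c1a
Sorted (with $ < everything):
  sorted[0] = $00cc00caccb1c1a
  sorted[1] = 00caccb1c1a$00cc
  sorted[2] = 00cc00caccb1c1a$
  sorted[3] = 0caccb1c1a$00cc0
  sorted[4] = 0cc00caccb1c1a$0
  sorted[5] = 1a$00cc00caccb1c
  sorted[6] = 1c1a$00cc00caccb
  sorted[7] = a$00cc00caccb1c1
  sorted[8] = accb1c1a$00cc00c
  sorted[9] = b1c1a$00cc00cacc
  sorted[10] = c00caccb1c1a$00c
  sorted[11] = c1a$00cc00caccb1
  sorted[12] = caccb1c1a$00cc00
  sorted[13] = cb1c1a$00cc00cac
  sorted[14] = cc00caccb1c1a$00
  sorted[15] = ccb1c1a$00cc00ca
sorted[10] = c00caccb1c1a$00c

Answer: c00caccb1c1a$00c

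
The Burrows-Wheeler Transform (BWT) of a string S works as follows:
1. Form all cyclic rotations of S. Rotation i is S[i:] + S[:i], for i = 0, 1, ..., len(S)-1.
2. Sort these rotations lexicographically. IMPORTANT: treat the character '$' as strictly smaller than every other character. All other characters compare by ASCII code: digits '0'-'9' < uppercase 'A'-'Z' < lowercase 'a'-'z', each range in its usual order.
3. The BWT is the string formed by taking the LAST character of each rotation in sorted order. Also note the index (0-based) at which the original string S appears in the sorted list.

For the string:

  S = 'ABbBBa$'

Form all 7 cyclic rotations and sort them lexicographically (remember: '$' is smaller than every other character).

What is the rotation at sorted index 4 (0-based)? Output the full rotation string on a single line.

Answer: BbBBa$A

Derivation:
All 7 rotations (rotation i = S[i:]+S[:i]):
  rot[0] = ABbBBa$
  rot[1] = BbBBa$A
  rot[2] = bBBa$AB
  rot[3] = BBa$ABb
  rot[4] = Ba$ABbB
  rot[5] = a$ABbBB
  rot[6] = $ABbBBa
Sorted (with $ < everything):
  sorted[0] = $ABbBBa
  sorted[1] = ABbBBa$
  sorted[2] = BBa$ABb
  sorted[3] = Ba$ABbB
  sorted[4] = BbBBa$A
  sorted[5] = a$ABbBB
  sorted[6] = bBBa$AB
sorted[4] = BbBBa$A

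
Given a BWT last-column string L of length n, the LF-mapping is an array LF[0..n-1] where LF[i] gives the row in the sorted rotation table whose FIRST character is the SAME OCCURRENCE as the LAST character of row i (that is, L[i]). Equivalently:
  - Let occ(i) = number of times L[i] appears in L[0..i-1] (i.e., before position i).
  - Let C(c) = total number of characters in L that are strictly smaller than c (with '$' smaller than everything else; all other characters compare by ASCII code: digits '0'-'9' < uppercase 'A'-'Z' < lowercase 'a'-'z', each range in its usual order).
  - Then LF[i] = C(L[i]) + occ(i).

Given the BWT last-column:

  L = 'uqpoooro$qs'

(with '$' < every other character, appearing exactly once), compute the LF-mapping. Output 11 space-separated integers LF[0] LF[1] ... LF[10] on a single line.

Char counts: '$':1, 'o':4, 'p':1, 'q':2, 'r':1, 's':1, 'u':1
C (first-col start): C('$')=0, C('o')=1, C('p')=5, C('q')=6, C('r')=8, C('s')=9, C('u')=10
L[0]='u': occ=0, LF[0]=C('u')+0=10+0=10
L[1]='q': occ=0, LF[1]=C('q')+0=6+0=6
L[2]='p': occ=0, LF[2]=C('p')+0=5+0=5
L[3]='o': occ=0, LF[3]=C('o')+0=1+0=1
L[4]='o': occ=1, LF[4]=C('o')+1=1+1=2
L[5]='o': occ=2, LF[5]=C('o')+2=1+2=3
L[6]='r': occ=0, LF[6]=C('r')+0=8+0=8
L[7]='o': occ=3, LF[7]=C('o')+3=1+3=4
L[8]='$': occ=0, LF[8]=C('$')+0=0+0=0
L[9]='q': occ=1, LF[9]=C('q')+1=6+1=7
L[10]='s': occ=0, LF[10]=C('s')+0=9+0=9

Answer: 10 6 5 1 2 3 8 4 0 7 9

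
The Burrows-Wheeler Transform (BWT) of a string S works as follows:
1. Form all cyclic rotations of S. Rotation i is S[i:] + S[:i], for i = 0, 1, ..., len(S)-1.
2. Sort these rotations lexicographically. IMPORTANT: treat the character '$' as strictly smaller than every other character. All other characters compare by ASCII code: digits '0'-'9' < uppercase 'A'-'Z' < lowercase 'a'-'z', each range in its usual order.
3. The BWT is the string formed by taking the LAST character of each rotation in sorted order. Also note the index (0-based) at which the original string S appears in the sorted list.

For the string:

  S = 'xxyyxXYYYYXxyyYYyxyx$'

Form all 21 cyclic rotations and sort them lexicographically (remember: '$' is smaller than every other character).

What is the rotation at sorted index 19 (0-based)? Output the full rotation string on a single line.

Answer: yyYYyxyx$xxyyxXYYYYXx

Derivation:
All 21 rotations (rotation i = S[i:]+S[:i]):
  rot[0] = xxyyxXYYYYXxyyYYyxyx$
  rot[1] = xyyxXYYYYXxyyYYyxyx$x
  rot[2] = yyxXYYYYXxyyYYyxyx$xx
  rot[3] = yxXYYYYXxyyYYyxyx$xxy
  rot[4] = xXYYYYXxyyYYyxyx$xxyy
  rot[5] = XYYYYXxyyYYyxyx$xxyyx
  rot[6] = YYYYXxyyYYyxyx$xxyyxX
  rot[7] = YYYXxyyYYyxyx$xxyyxXY
  rot[8] = YYXxyyYYyxyx$xxyyxXYY
  rot[9] = YXxyyYYyxyx$xxyyxXYYY
  rot[10] = XxyyYYyxyx$xxyyxXYYYY
  rot[11] = xyyYYyxyx$xxyyxXYYYYX
  rot[12] = yyYYyxyx$xxyyxXYYYYXx
  rot[13] = yYYyxyx$xxyyxXYYYYXxy
  rot[14] = YYyxyx$xxyyxXYYYYXxyy
  rot[15] = Yyxyx$xxyyxXYYYYXxyyY
  rot[16] = yxyx$xxyyxXYYYYXxyyYY
  rot[17] = xyx$xxyyxXYYYYXxyyYYy
  rot[18] = yx$xxyyxXYYYYXxyyYYyx
  rot[19] = x$xxyyxXYYYYXxyyYYyxy
  rot[20] = $xxyyxXYYYYXxyyYYyxyx
Sorted (with $ < everything):
  sorted[0] = $xxyyxXYYYYXxyyYYyxyx
  sorted[1] = XYYYYXxyyYYyxyx$xxyyx
  sorted[2] = XxyyYYyxyx$xxyyxXYYYY
  sorted[3] = YXxyyYYyxyx$xxyyxXYYY
  sorted[4] = YYXxyyYYyxyx$xxyyxXYY
  sorted[5] = YYYXxyyYYyxyx$xxyyxXY
  sorted[6] = YYYYXxyyYYyxyx$xxyyxX
  sorted[7] = YYyxyx$xxyyxXYYYYXxyy
  sorted[8] = Yyxyx$xxyyxXYYYYXxyyY
  sorted[9] = x$xxyyxXYYYYXxyyYYyxy
  sorted[10] = xXYYYYXxyyYYyxyx$xxyy
  sorted[11] = xxyyxXYYYYXxyyYYyxyx$
  sorted[12] = xyx$xxyyxXYYYYXxyyYYy
  sorted[13] = xyyYYyxyx$xxyyxXYYYYX
  sorted[14] = xyyxXYYYYXxyyYYyxyx$x
  sorted[15] = yYYyxyx$xxyyxXYYYYXxy
  sorted[16] = yx$xxyyxXYYYYXxyyYYyx
  sorted[17] = yxXYYYYXxyyYYyxyx$xxy
  sorted[18] = yxyx$xxyyxXYYYYXxyyYY
  sorted[19] = yyYYyxyx$xxyyxXYYYYXx
  sorted[20] = yyxXYYYYXxyyYYyxyx$xx
sorted[19] = yyYYyxyx$xxyyxXYYYYXx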